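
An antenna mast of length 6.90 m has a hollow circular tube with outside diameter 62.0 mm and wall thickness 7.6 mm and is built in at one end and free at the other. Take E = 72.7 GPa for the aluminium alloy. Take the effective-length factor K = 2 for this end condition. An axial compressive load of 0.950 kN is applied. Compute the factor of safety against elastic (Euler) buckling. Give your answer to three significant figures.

n ≈ 1.94

Inner diameter d_i = 62.0 − 2×7.6 = 46.80 mm
I = π(d_o⁴ − d_i⁴)/64 = π(62.0⁴ − 46.80⁴)/64 = 4.899×10^5 mm⁴
I = 4.899×10^5 mm⁴ = 4.899×10^-7 m⁴
Effective length L_e = K·L = 2 × 6.90 = 13.80 m
P_cr = π²EI / L_e² = π² × 72.7×10⁹ × 4.899×10^-7 / 13.80² = 1.846×10^3 N
Factor of safety n = P_cr / P = 1.8456 / 0.950 = 1.94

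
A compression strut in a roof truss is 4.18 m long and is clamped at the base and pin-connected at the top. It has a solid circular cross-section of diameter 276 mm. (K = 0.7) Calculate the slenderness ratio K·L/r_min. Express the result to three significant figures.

λ ≈ 42.4

For a solid circle r = d/4 = 276/4 = 69.00 mm
L_e = K·L = 0.7 × 4.18 m = 2.926 m = 2926.0 mm
λ = L_e / r_min = 2926.0 / 69.00 = 42.4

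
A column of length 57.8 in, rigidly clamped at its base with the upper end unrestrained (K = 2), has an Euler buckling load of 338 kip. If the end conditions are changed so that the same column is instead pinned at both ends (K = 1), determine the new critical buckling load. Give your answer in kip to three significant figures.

P_cr ∝ 1/K², so P_cr,new = P_cr,old × (K_old/K_new)² = 338 × (2/1)²
= 338 × 4.000 = 1350 kip

P_cr ≈ 1350 kip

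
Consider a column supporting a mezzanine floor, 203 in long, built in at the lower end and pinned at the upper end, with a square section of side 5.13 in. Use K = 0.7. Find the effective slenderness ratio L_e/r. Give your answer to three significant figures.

λ ≈ 96.0

For a square r = a/√12 = 5.13/√12 = 1.481 in
L_e = K·L = 0.7 × 203 = 142.1 in
λ = L_e / r_min = 142.10 / 1.481 = 96.0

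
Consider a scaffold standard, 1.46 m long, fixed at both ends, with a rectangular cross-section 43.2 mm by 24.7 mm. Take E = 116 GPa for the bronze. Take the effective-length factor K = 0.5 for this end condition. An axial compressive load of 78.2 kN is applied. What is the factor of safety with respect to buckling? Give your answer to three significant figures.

n ≈ 1.49

Buckling occurs about the weak axis: I_min = h·b³/12 with b = 24.7 mm (the shorter side).
I_min = 43.2×24.7³/12 = 5.425×10^4 mm⁴
I = 5.425×10^4 mm⁴ = 5.425×10^-8 m⁴
Effective length L_e = K·L = 0.5 × 1.46 = 0.7300 m
P_cr = π²EI / L_e² = π² × 116×10⁹ × 5.425×10^-8 / 0.7300² = 1.165×10^5 N
Factor of safety n = P_cr / P = 116.55 / 78.2 = 1.49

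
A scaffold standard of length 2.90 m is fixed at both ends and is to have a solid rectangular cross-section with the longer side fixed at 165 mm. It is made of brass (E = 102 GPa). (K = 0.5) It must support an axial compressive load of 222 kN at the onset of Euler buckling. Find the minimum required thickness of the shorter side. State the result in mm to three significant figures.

L_e = K·L = 0.5 × 2.90 = 1.450 m
Required I = P_cr·L_e²/(π²E) = 2.220×10^5 × 1.450² / (π² × 1.02×10^11) = 4.636×10^-7 m⁴
I_req = 4.636×10^5 mm⁴
Rectangle, weak axis: I_min = h·b³/12 with h = 165 mm fixed  ⇒  b = (12I/h)^(1/3) = 32.3 mm

b ≈ 32.3 mm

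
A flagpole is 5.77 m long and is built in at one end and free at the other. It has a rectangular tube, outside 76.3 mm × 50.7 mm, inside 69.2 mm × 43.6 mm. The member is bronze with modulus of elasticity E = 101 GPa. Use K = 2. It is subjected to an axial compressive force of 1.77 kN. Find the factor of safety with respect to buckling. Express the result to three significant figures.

Weak-axis I_min = (h_o·b_o³ − h_i·b_i³)/12 with b_o = 50.7, b_i = 43.60 mm (shorter outer/inner sides).
I_min = (76.3×50.7³ − 69.20×43.60³)/12 = 3.507×10^5 mm⁴
I = 3.507×10^5 mm⁴ = 3.507×10^-7 m⁴
Effective length L_e = K·L = 2 × 5.77 = 11.54 m
P_cr = π²EI / L_e² = π² × 101×10⁹ × 3.507×10^-7 / 11.54² = 2.625×10^3 N
Factor of safety n = P_cr / P = 2.6250 / 1.77 = 1.48

n ≈ 1.48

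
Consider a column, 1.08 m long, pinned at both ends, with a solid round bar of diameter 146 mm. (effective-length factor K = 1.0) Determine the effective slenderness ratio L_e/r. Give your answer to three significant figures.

For a solid circle r = d/4 = 146/4 = 36.50 mm
L_e = K·L = 1 × 1.08 m = 1.080 m = 1080.0 mm
λ = L_e / r_min = 1080.0 / 36.50 = 29.6

λ ≈ 29.6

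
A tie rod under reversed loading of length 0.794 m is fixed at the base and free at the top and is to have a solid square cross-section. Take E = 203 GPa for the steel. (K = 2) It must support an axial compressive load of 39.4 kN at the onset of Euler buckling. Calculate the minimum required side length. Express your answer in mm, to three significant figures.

L_e = K·L = 2 × 0.794 = 1.588 m
Required I = P_cr·L_e²/(π²E) = 3.940×10^4 × 1.588² / (π² × 2.03×10^11) = 4.959×10^-8 m⁴
I_req = 4.959×10^4 mm⁴
Solid square: I = a⁴/12  ⇒  a = (12I)^(1/4) = (12×4.959×10^4)^(1/4) = 27.8 mm

a ≈ 27.8 mm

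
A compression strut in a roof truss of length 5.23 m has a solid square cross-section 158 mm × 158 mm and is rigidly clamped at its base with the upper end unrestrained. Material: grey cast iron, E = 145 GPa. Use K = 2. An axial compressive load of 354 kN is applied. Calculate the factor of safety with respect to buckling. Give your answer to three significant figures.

I = a⁴/12 = 158⁴/12 = 5.193×10^7 mm⁴
I = 5.193×10^7 mm⁴ = 5.193×10^-5 m⁴
Effective length L_e = K·L = 2 × 5.23 = 10.46 m
P_cr = π²EI / L_e² = π² × 145×10⁹ × 5.193×10^-5 / 10.46² = 6.793×10^5 N
Factor of safety n = P_cr / P = 679.28 / 354 = 1.92

n ≈ 1.92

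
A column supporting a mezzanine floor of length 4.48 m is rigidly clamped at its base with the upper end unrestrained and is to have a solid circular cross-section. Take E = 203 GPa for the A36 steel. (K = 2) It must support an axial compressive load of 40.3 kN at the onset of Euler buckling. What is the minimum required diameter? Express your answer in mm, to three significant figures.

L_e = K·L = 2 × 4.48 = 8.960 m
Required I = P_cr·L_e²/(π²E) = 4.030×10^4 × 8.960² / (π² × 2.03×10^11) = 1.615×10^-6 m⁴
I_req = 1.615×10^6 mm⁴
Solid circle: I = πd⁴/64  ⇒  d = (64I/π)^(1/4) = (64×1.615×10^6/π)^(1/4) = 75.7 mm

d ≈ 75.7 mm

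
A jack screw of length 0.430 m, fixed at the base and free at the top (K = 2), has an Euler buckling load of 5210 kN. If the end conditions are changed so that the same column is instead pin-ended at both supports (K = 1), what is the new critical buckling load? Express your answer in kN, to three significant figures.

P_cr ∝ 1/K², so P_cr,new = P_cr,old × (K_old/K_new)² = 5210 × (2/1)²
= 5210 × 4.000 = 20800 kN

P_cr ≈ 20800 kN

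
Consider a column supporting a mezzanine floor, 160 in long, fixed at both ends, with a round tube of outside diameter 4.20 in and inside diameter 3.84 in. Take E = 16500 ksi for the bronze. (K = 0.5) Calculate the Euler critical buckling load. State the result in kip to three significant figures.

P_cr ≈ 117 kip

d_o = 4.20 in, d_i = 3.84 in
I = π(d_o⁴ − d_i⁴)/64 = π(4.20⁴ − 3.840⁴)/64 = 4.601 in⁴
Effective length L_e = K·L = 0.5 × 160 = 80.00 in
P_cr = π²EI / L_e² = π² × 16500×10³ × 4.601 / 80.00² = 1.171×10^5 lb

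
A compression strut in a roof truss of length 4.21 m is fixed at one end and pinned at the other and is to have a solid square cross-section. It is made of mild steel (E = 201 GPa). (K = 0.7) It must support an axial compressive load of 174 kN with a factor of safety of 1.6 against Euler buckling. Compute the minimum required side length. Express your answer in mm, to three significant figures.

a ≈ 61.8 mm

Required P_cr = n·P = 1.6 × 174 = 278.4 kN
L_e = K·L = 0.7 × 4.21 = 2.947 m
Required I = P_cr·L_e²/(π²E) = 2.784×10^5 × 2.947² / (π² × 2.01×10^11) = 1.219×10^-6 m⁴
I_req = 1.219×10^6 mm⁴
Solid square: I = a⁴/12  ⇒  a = (12I)^(1/4) = (12×1.219×10^6)^(1/4) = 61.8 mm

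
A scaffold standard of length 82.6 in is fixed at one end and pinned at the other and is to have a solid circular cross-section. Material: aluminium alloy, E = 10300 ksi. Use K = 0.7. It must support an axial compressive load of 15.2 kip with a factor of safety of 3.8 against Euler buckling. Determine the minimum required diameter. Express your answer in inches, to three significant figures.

Required P_cr = n·P = 3.8 × 15.2 = 57.76 kip
L_e = K·L = 0.7 × 82.6 = 57.82 in
Required I = P_cr·L_e²/(π²E) = 5.776×10^4 × 57.82² / (π² × 1.03×10^7) = 1.900 in⁴
Solid circle: I = πd⁴/64  ⇒  d = (64I/π)^(1/4) = (64×1.900/π)^(1/4) = 2.49 in

d ≈ 2.49 in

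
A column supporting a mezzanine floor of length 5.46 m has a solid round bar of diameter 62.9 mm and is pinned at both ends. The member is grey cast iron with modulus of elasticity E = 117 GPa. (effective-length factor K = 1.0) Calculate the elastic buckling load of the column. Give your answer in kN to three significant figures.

I = πd⁴/64 = π×62.9⁴/64 = 7.684×10^5 mm⁴
I = 7.684×10^5 mm⁴ = 7.684×10^-7 m⁴
Effective length L_e = K·L = 1 × 5.46 = 5.460 m
P_cr = π²EI / L_e² = π² × 117×10⁹ × 7.684×10^-7 / 5.460² = 2.976×10^4 N

P_cr ≈ 29.8 kN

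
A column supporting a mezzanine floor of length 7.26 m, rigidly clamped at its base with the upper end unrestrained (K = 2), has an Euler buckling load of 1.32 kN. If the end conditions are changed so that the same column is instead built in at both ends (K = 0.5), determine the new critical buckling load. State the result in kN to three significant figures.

P_cr ∝ 1/K², so P_cr,new = P_cr,old × (K_old/K_new)² = 1.32 × (2/0.5)²
= 1.32 × 16.00 = 21.1 kN

P_cr ≈ 21.1 kN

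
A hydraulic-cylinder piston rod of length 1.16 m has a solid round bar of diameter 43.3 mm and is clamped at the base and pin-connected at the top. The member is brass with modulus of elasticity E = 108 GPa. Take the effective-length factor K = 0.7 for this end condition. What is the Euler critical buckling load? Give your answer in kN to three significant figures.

P_cr ≈ 279 kN

I = πd⁴/64 = π×43.3⁴/64 = 1.726×10^5 mm⁴
I = 1.726×10^5 mm⁴ = 1.726×10^-7 m⁴
Effective length L_e = K·L = 0.7 × 1.16 = 0.8120 m
P_cr = π²EI / L_e² = π² × 108×10⁹ × 1.726×10^-7 / 0.8120² = 2.790×10^5 N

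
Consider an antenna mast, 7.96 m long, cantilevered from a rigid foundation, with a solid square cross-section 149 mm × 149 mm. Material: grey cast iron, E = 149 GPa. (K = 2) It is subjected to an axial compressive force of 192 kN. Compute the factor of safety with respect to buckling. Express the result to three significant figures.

n ≈ 1.24

I = a⁴/12 = 149⁴/12 = 4.107×10^7 mm⁴
I = 4.107×10^7 mm⁴ = 4.107×10^-5 m⁴
Effective length L_e = K·L = 2 × 7.96 = 15.92 m
P_cr = π²EI / L_e² = π² × 149×10⁹ × 4.107×10^-5 / 15.92² = 2.383×10^5 N
Factor of safety n = P_cr / P = 238.32 / 192 = 1.24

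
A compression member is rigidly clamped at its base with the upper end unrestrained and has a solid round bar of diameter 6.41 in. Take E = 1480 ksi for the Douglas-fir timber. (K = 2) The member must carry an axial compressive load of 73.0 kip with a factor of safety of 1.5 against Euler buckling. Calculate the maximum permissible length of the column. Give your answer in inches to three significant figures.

L_max ≈ 52.6 in

I = πd⁴/64 = π×6.41⁴/64 = 82.87 in⁴
Required critical load P_cr = n·P = 1.5 × 73.0 = 109.5 kip = 1.095×10^5 lb
From P_cr = π²EI/(K·L)²:  L = (1/K)·√(π²EI/P_cr) = (1/2)·√(π²×1.48×10^6×82.87/1.095×10^5)
L = 52.6 in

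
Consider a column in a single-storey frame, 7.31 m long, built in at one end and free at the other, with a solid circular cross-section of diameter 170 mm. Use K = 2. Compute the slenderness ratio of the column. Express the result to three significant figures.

λ ≈ 344

For a solid circle r = d/4 = 170/4 = 42.50 mm
L_e = K·L = 2 × 7.31 m = 14.62 m = 14620 mm
λ = L_e / r_min = 14620 / 42.50 = 344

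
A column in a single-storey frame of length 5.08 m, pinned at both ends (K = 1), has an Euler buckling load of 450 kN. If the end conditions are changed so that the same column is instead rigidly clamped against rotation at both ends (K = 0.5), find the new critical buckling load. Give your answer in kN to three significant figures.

P_cr ≈ 1800 kN

P_cr ∝ 1/K², so P_cr,new = P_cr,old × (K_old/K_new)² = 450 × (1/0.5)²
= 450 × 4.000 = 1800 kN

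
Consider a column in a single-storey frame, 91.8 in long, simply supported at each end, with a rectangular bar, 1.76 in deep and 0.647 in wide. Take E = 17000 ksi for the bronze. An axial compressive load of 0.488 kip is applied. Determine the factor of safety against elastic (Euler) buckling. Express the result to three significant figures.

Buckling occurs about the weak axis: I_min = h·b³/12 with b = 0.647 in (the shorter side).
I_min = 1.76×0.647³/12 = 3.972×10^-2 in⁴
Effective length L_e = K·L = 1 × 91.8 = 91.80 in
P_cr = π²EI / L_e² = π² × 17000×10³ × 3.972×10^-2 / 91.80² = 790.9 lb
Factor of safety n = P_cr / P = 0.79087 / 0.488 = 1.62

n ≈ 1.62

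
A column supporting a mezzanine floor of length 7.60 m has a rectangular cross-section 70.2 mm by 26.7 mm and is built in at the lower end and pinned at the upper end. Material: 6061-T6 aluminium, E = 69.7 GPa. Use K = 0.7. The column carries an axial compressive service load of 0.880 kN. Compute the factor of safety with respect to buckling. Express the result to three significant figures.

n ≈ 3.08

Buckling occurs about the weak axis: I_min = h·b³/12 with b = 26.7 mm (the shorter side).
I_min = 70.2×26.7³/12 = 1.113×10^5 mm⁴
I = 1.113×10^5 mm⁴ = 1.113×10^-7 m⁴
Effective length L_e = K·L = 0.7 × 7.60 = 5.320 m
P_cr = π²EI / L_e² = π² × 69.7×10⁹ × 1.113×10^-7 / 5.320² = 2.706×10^3 N
Factor of safety n = P_cr / P = 2.7064 / 0.880 = 3.08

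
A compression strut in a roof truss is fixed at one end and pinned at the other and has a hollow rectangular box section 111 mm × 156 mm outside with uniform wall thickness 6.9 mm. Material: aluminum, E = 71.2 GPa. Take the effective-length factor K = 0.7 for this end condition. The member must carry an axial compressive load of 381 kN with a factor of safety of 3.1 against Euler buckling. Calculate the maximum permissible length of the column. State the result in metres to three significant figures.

Inner dimensions: h_i = 156 − 2×6.9 = 142.2 mm, b_i = 111 − 2×6.9 = 97.20 mm
Weak-axis I_min = (h_o·b_o³ − h_i·b_i³)/12 with b_o = 111, b_i = 97.20 mm (shorter outer/inner sides).
I_min = (156×111³ − 142.2×97.20³)/12 = 6.897×10^6 mm⁴
I = 6.897×10^-6 m⁴
Required critical load P_cr = n·P = 3.1 × 381 = 1181 kN = 1.181×10^6 N
From P_cr = π²EI/(K·L)²:  L = (1/K)·√(π²EI/P_cr) = (1/0.7)·√(π²×7.12×10^10×6.897×10^-6/1.181×10^6)
L = 2.89 m

L_max ≈ 2.89 m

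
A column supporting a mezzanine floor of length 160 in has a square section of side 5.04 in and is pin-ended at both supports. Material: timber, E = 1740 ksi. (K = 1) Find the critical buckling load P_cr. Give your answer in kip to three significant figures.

I = a⁴/12 = 5.04⁴/12 = 53.77 in⁴
Effective length L_e = K·L = 1 × 160 = 160.0 in
P_cr = π²EI / L_e² = π² × 1740×10³ × 53.77 / 160.0² = 3.607×10^4 lb

P_cr ≈ 36.1 kip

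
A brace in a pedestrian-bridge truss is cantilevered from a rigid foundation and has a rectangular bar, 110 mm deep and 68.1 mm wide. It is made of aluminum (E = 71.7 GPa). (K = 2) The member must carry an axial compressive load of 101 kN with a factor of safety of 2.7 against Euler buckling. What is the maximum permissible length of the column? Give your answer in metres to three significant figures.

Buckling occurs about the weak axis: I_min = h·b³/12 with b = 68.1 mm (the shorter side).
I_min = 110×68.1³/12 = 2.895×10^6 mm⁴
I = 2.895×10^-6 m⁴
Required critical load P_cr = n·P = 2.7 × 101 = 272.7 kN = 2.727×10^5 N
From P_cr = π²EI/(K·L)²:  L = (1/K)·√(π²EI/P_cr) = (1/2)·√(π²×7.17×10^10×2.895×10^-6/2.727×10^5)
L = 1.37 m

L_max ≈ 1.37 m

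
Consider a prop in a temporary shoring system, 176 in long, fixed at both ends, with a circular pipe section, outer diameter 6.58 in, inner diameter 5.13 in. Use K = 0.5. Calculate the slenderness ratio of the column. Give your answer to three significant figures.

d_o = 6.58 in, d_i = 5.13 in
I = π(d_o⁴ − d_i⁴)/64 = π(6.58⁴ − 5.130⁴)/64 = 58.02 in⁴
A = 13.34 in²;  r_min = √(I/A) = √(58.02/13.34) = 2.086 in
L_e = K·L = 0.5 × 176 = 88.00 in
λ = L_e / r_min = 88.000 / 2.086 = 42.2

λ ≈ 42.2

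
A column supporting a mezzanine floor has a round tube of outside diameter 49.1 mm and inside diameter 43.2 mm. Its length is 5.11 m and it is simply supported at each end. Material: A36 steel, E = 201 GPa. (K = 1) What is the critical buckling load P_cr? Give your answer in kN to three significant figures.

d_o = 49.1 mm, d_i = 43.2 mm
I = π(d_o⁴ − d_i⁴)/64 = π(49.1⁴ − 43.20⁴)/64 = 1.143×10^5 mm⁴
I = 1.143×10^5 mm⁴ = 1.143×10^-7 m⁴
Effective length L_e = K·L = 1 × 5.11 = 5.110 m
P_cr = π²EI / L_e² = π² × 201×10⁹ × 1.143×10^-7 / 5.110² = 8.686×10^3 N

P_cr ≈ 8.69 kN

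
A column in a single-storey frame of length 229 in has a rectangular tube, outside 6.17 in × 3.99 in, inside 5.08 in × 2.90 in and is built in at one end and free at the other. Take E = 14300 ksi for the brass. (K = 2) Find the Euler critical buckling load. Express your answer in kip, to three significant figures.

Weak-axis I_min = (h_o·b_o³ − h_i·b_i³)/12 with b_o = 3.99, b_i = 2.900 in (shorter outer/inner sides).
I_min = (6.17×3.99³ − 5.080×2.900³)/12 = 22.34 in⁴
Effective length L_e = K·L = 2 × 229 = 458.0 in
P_cr = π²EI / L_e² = π² × 14300×10³ × 22.34 / 458.0² = 1.503×10^4 lb

P_cr ≈ 15.0 kip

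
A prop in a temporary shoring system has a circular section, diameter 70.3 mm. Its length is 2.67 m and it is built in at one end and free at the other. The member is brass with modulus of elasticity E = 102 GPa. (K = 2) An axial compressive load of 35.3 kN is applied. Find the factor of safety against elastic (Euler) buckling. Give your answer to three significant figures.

n ≈ 1.20

I = πd⁴/64 = π×70.3⁴/64 = 1.199×10^6 mm⁴
I = 1.199×10^6 mm⁴ = 1.199×10^-6 m⁴
Effective length L_e = K·L = 2 × 2.67 = 5.340 m
P_cr = π²EI / L_e² = π² × 102×10⁹ × 1.199×10^-6 / 5.340² = 4.233×10^4 N
Factor of safety n = P_cr / P = 42.326 / 35.3 = 1.20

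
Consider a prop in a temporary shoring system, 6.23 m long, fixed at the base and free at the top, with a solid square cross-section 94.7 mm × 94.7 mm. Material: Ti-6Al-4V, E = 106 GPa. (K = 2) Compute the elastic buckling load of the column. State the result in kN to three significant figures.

P_cr ≈ 45.2 kN

I = a⁴/12 = 94.7⁴/12 = 6.702×10^6 mm⁴
I = 6.702×10^6 mm⁴ = 6.702×10^-6 m⁴
Effective length L_e = K·L = 2 × 6.23 = 12.46 m
P_cr = π²EI / L_e² = π² × 106×10⁹ × 6.702×10^-6 / 12.46² = 4.516×10^4 N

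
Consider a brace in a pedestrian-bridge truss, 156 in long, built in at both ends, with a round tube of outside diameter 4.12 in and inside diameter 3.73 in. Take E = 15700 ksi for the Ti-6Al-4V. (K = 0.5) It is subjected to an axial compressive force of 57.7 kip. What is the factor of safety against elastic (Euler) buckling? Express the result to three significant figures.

n ≈ 2.05

d_o = 4.12 in, d_i = 3.73 in
I = π(d_o⁴ − d_i⁴)/64 = π(4.12⁴ − 3.730⁴)/64 = 4.642 in⁴
Effective length L_e = K·L = 0.5 × 156 = 78.00 in
P_cr = π²EI / L_e² = π² × 15700×10³ × 4.642 / 78.00² = 1.182×10^5 lb
Factor of safety n = P_cr / P = 118.22 / 57.7 = 2.05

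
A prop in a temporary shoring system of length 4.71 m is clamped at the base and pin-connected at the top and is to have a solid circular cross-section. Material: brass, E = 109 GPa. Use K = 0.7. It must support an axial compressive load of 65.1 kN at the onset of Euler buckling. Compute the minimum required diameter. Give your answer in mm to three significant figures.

L_e = K·L = 0.7 × 4.71 = 3.297 m
Required I = P_cr·L_e²/(π²E) = 6.510×10^4 × 3.297² / (π² × 1.09×10^11) = 6.578×10^-7 m⁴
I_req = 6.578×10^5 mm⁴
Solid circle: I = πd⁴/64  ⇒  d = (64I/π)^(1/4) = (64×6.578×10^5/π)^(1/4) = 60.5 mm

d ≈ 60.5 mm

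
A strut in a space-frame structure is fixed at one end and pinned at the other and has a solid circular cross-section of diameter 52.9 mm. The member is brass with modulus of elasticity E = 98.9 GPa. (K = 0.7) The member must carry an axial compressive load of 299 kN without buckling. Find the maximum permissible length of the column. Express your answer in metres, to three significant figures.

L_max ≈ 1.60 m

I = πd⁴/64 = π×52.9⁴/64 = 3.844×10^5 mm⁴
I = 3.844×10^-7 m⁴
At the buckling limit P_cr = P = 2.990×10^5 N
From P_cr = π²EI/(K·L)²:  L = (1/K)·√(π²EI/P_cr) = (1/0.7)·√(π²×9.89×10^10×3.844×10^-7/2.990×10^5)
L = 1.60 m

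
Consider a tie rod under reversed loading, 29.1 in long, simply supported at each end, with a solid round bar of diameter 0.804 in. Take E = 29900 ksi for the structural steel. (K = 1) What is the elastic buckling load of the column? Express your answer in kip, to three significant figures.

I = πd⁴/64 = π×0.804⁴/64 = 2.051×10^-2 in⁴
Effective length L_e = K·L = 1 × 29.1 = 29.10 in
P_cr = π²EI / L_e² = π² × 29900×10³ × 2.051×10^-2 / 29.10² = 7.148×10^3 lb

P_cr ≈ 7.15 kip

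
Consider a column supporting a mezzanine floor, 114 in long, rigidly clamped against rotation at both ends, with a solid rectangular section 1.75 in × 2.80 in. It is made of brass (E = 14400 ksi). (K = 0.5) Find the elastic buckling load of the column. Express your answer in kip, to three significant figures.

P_cr ≈ 54.7 kip

Buckling occurs about the weak axis: I_min = h·b³/12 with b = 1.75 in (the shorter side).
I_min = 2.80×1.75³/12 = 1.251 in⁴
Effective length L_e = K·L = 0.5 × 114 = 57.00 in
P_cr = π²EI / L_e² = π² × 14400×10³ × 1.251 / 57.00² = 5.470×10^4 lb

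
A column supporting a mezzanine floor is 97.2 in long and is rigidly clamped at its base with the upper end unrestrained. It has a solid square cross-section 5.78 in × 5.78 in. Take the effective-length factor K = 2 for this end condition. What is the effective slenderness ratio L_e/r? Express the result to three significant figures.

λ ≈ 117

For a square r = a/√12 = 5.78/√12 = 1.669 in
L_e = K·L = 2 × 97.2 = 194.4 in
λ = L_e / r_min = 194.40 / 1.669 = 117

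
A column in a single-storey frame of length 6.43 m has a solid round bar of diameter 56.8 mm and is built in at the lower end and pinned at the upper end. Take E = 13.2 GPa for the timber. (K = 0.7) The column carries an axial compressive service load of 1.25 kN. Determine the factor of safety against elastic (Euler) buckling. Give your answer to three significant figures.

I = πd⁴/64 = π×56.8⁴/64 = 5.109×10^5 mm⁴
I = 5.109×10^5 mm⁴ = 5.109×10^-7 m⁴
Effective length L_e = K·L = 0.7 × 6.43 = 4.501 m
P_cr = π²EI / L_e² = π² × 13.2×10⁹ × 5.109×10^-7 / 4.501² = 3.286×10^3 N
Factor of safety n = P_cr / P = 3.2856 / 1.25 = 2.63

n ≈ 2.63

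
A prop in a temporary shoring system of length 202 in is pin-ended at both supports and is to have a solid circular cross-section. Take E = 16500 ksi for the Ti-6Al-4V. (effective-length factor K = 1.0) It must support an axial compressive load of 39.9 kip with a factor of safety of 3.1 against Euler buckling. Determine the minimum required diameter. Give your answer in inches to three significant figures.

d ≈ 5.01 in

Required P_cr = n·P = 3.1 × 39.9 = 123.7 kip
L_e = K·L = 1 × 202 = 202.0 in
Required I = P_cr·L_e²/(π²E) = 1.237×10^5 × 202.0² / (π² × 1.65×10^7) = 30.99 in⁴
Solid circle: I = πd⁴/64  ⇒  d = (64I/π)^(1/4) = (64×30.99/π)^(1/4) = 5.01 in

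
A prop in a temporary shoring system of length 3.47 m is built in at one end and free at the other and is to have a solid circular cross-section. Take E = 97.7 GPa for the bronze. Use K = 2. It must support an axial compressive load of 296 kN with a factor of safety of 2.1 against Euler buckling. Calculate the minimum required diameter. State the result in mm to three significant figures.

Required P_cr = n·P = 2.1 × 296 = 621.6 kN
L_e = K·L = 2 × 3.47 = 6.940 m
Required I = P_cr·L_e²/(π²E) = 6.216×10^5 × 6.940² / (π² × 9.77×10^10) = 3.105×10^-5 m⁴
I_req = 3.105×10^7 mm⁴
Solid circle: I = πd⁴/64  ⇒  d = (64I/π)^(1/4) = (64×3.105×10^7/π)^(1/4) = 159 mm

d ≈ 159 mm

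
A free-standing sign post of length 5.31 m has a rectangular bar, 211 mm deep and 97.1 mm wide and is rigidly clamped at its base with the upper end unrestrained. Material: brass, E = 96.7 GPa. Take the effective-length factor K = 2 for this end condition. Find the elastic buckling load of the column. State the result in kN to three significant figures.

P_cr ≈ 136 kN

Buckling occurs about the weak axis: I_min = h·b³/12 with b = 97.1 mm (the shorter side).
I_min = 211×97.1³/12 = 1.610×10^7 mm⁴
I = 1.610×10^7 mm⁴ = 1.610×10^-5 m⁴
Effective length L_e = K·L = 2 × 5.31 = 10.62 m
P_cr = π²EI / L_e² = π² × 96.7×10⁹ × 1.610×10^-5 / 10.62² = 1.362×10^5 N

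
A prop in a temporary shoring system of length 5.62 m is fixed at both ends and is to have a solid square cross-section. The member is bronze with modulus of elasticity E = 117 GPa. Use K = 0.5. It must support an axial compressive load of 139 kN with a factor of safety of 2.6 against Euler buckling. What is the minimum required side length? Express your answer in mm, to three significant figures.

Required P_cr = n·P = 2.6 × 139 = 361.4 kN
L_e = K·L = 0.5 × 5.62 = 2.810 m
Required I = P_cr·L_e²/(π²E) = 3.614×10^5 × 2.810² / (π² × 1.17×10^11) = 2.471×10^-6 m⁴
I_req = 2.471×10^6 mm⁴
Solid square: I = a⁴/12  ⇒  a = (12I)^(1/4) = (12×2.471×10^6)^(1/4) = 73.8 mm

a ≈ 73.8 mm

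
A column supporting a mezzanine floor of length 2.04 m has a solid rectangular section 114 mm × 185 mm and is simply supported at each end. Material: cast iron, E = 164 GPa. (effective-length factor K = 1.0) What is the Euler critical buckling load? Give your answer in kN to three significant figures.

P_cr ≈ 8880 kN

Buckling occurs about the weak axis: I_min = h·b³/12 with b = 114 mm (the shorter side).
I_min = 185×114³/12 = 2.284×10^7 mm⁴
I = 2.284×10^7 mm⁴ = 2.284×10^-5 m⁴
Effective length L_e = K·L = 1 × 2.04 = 2.040 m
P_cr = π²EI / L_e² = π² × 164×10⁹ × 2.284×10^-5 / 2.040² = 8.884×10^6 N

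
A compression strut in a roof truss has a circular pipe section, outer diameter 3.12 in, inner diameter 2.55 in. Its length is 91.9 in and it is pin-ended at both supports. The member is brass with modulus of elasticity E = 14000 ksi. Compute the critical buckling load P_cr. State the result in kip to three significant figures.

P_cr ≈ 42.1 kip

d_o = 3.12 in, d_i = 2.55 in
I = π(d_o⁴ − d_i⁴)/64 = π(3.12⁴ − 2.550⁴)/64 = 2.576 in⁴
Effective length L_e = K·L = 1 × 91.9 = 91.90 in
P_cr = π²EI / L_e² = π² × 14000×10³ × 2.576 / 91.90² = 4.214×10^4 lb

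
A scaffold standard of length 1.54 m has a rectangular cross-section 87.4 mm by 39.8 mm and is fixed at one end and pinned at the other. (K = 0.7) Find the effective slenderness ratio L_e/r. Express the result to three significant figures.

λ ≈ 93.8

For a rectangle r_min = b/√12 = 39.8/√12 = 11.49 mm
L_e = K·L = 0.7 × 1.54 m = 1.078 m = 1078.0 mm
λ = L_e / r_min = 1078.0 / 11.49 = 93.8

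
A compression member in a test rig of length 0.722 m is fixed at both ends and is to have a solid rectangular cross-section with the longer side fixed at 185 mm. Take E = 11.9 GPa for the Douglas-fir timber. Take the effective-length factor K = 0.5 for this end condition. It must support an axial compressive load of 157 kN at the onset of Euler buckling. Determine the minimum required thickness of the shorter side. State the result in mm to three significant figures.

b ≈ 22.4 mm

L_e = K·L = 0.5 × 0.722 = 0.3610 m
Required I = P_cr·L_e²/(π²E) = 1.570×10^5 × 0.3610² / (π² × 1.19×10^10) = 1.742×10^-7 m⁴
I_req = 1.742×10^5 mm⁴
Rectangle, weak axis: I_min = h·b³/12 with h = 185 mm fixed  ⇒  b = (12I/h)^(1/3) = 22.4 mm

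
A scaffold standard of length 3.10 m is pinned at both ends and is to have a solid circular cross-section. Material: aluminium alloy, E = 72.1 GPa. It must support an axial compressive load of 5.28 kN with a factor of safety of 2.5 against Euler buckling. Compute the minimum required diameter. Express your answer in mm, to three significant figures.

d ≈ 43.7 mm

Required P_cr = n·P = 2.5 × 5.28 = 13.20 kN
L_e = K·L = 1 × 3.10 = 3.100 m
Required I = P_cr·L_e²/(π²E) = 1.320×10^4 × 3.100² / (π² × 7.21×10^10) = 1.783×10^-7 m⁴
I_req = 1.783×10^5 mm⁴
Solid circle: I = πd⁴/64  ⇒  d = (64I/π)^(1/4) = (64×1.783×10^5/π)^(1/4) = 43.7 mm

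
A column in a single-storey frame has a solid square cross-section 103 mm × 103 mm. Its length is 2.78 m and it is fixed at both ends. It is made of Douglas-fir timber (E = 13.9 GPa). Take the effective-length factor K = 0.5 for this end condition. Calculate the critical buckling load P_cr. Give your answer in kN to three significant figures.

P_cr ≈ 666 kN

I = a⁴/12 = 103⁴/12 = 9.379×10^6 mm⁴
I = 9.379×10^6 mm⁴ = 9.379×10^-6 m⁴
Effective length L_e = K·L = 0.5 × 2.78 = 1.390 m
P_cr = π²EI / L_e² = π² × 13.9×10⁹ × 9.379×10^-6 / 1.390² = 6.660×10^5 N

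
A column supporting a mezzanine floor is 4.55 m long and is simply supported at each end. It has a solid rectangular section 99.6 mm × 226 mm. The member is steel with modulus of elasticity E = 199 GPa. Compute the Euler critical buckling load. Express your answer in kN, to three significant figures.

P_cr ≈ 1770 kN

Buckling occurs about the weak axis: I_min = h·b³/12 with b = 99.6 mm (the shorter side).
I_min = 226×99.6³/12 = 1.861×10^7 mm⁴
I = 1.861×10^7 mm⁴ = 1.861×10^-5 m⁴
Effective length L_e = K·L = 1 × 4.55 = 4.550 m
P_cr = π²EI / L_e² = π² × 199×10⁹ × 1.861×10^-5 / 4.550² = 1.765×10^6 N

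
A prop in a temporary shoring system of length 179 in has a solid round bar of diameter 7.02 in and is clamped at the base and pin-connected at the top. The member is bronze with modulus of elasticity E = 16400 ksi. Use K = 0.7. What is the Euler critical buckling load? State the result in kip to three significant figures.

I = πd⁴/64 = π×7.02⁴/64 = 119.2 in⁴
Effective length L_e = K·L = 0.7 × 179 = 125.3 in
P_cr = π²EI / L_e² = π² × 16400×10³ × 119.2 / 125.3² = 1.229×10^6 lb

P_cr ≈ 1230 kip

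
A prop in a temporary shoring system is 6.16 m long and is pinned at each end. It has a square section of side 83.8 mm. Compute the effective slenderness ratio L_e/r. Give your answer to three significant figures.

λ ≈ 255

For a square r = a/√12 = 83.8/√12 = 24.19 mm
L_e = K·L = 1 × 6.16 m = 6.160 m = 6160.0 mm
λ = L_e / r_min = 6160.0 / 24.19 = 255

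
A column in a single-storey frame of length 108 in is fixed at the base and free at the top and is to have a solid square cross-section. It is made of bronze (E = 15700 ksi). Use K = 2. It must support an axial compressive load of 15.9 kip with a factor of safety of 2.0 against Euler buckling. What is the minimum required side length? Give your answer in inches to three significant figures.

a ≈ 3.27 in

Required P_cr = n·P = 2.0 × 15.9 = 31.80 kip
L_e = K·L = 2 × 108 = 216.0 in
Required I = P_cr·L_e²/(π²E) = 3.180×10^4 × 216.0² / (π² × 1.57×10^7) = 9.575 in⁴
Solid square: I = a⁴/12  ⇒  a = (12I)^(1/4) = (12×9.575)^(1/4) = 3.27 in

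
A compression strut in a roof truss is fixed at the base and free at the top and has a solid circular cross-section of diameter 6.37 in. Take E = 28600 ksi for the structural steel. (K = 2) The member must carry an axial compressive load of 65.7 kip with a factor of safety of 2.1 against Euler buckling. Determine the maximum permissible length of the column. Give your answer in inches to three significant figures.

I = πd⁴/64 = π×6.37⁴/64 = 80.82 in⁴
Required critical load P_cr = n·P = 2.1 × 65.7 = 138.0 kip = 1.380×10^5 lb
From P_cr = π²EI/(K·L)²:  L = (1/K)·√(π²EI/P_cr) = (1/2)·√(π²×2.86×10^7×80.82/1.380×10^5)
L = 203 in

L_max ≈ 203 in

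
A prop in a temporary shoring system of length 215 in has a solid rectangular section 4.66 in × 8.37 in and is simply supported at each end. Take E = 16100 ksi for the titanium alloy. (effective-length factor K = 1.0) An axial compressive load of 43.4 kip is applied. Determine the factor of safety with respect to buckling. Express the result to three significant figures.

Buckling occurs about the weak axis: I_min = h·b³/12 with b = 4.66 in (the shorter side).
I_min = 8.37×4.66³/12 = 70.58 in⁴
Effective length L_e = K·L = 1 × 215 = 215.0 in
P_cr = π²EI / L_e² = π² × 16100×10³ × 70.58 / 215.0² = 2.426×10^5 lb
Factor of safety n = P_cr / P = 242.63 / 43.4 = 5.59

n ≈ 5.59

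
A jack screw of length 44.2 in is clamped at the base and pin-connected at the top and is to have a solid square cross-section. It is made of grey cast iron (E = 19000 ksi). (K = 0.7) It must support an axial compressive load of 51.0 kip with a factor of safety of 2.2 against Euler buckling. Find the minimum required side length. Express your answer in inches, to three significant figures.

a ≈ 1.62 in

Required P_cr = n·P = 2.2 × 51.0 = 112.2 kip
L_e = K·L = 0.7 × 44.2 = 30.94 in
Required I = P_cr·L_e²/(π²E) = 1.122×10^5 × 30.94² / (π² × 1.90×10^7) = 0.5728 in⁴
Solid square: I = a⁴/12  ⇒  a = (12I)^(1/4) = (12×0.5728)^(1/4) = 1.62 in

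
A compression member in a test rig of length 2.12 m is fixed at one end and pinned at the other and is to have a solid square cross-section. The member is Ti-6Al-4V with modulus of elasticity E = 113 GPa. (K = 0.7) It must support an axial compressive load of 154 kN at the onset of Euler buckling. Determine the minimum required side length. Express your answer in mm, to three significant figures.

a ≈ 43.7 mm

L_e = K·L = 0.7 × 2.12 = 1.484 m
Required I = P_cr·L_e²/(π²E) = 1.540×10^5 × 1.484² / (π² × 1.13×10^11) = 3.041×10^-7 m⁴
I_req = 3.041×10^5 mm⁴
Solid square: I = a⁴/12  ⇒  a = (12I)^(1/4) = (12×3.041×10^5)^(1/4) = 43.7 mm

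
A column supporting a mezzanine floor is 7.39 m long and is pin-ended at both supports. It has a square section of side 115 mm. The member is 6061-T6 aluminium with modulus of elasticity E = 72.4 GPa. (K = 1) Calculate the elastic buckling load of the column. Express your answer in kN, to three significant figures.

I = a⁴/12 = 115⁴/12 = 1.458×10^7 mm⁴
I = 1.458×10^7 mm⁴ = 1.458×10^-5 m⁴
Effective length L_e = K·L = 1 × 7.39 = 7.390 m
P_cr = π²EI / L_e² = π² × 72.4×10⁹ × 1.458×10^-5 / 7.390² = 1.907×10^5 N

P_cr ≈ 191 kN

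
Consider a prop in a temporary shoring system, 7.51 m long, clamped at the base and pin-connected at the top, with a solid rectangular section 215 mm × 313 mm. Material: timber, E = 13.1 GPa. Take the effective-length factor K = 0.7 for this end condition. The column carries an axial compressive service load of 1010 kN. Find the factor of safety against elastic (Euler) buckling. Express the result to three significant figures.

Buckling occurs about the weak axis: I_min = h·b³/12 with b = 215 mm (the shorter side).
I_min = 313×215³/12 = 2.592×10^8 mm⁴
I = 2.592×10^8 mm⁴ = 2.592×10^-4 m⁴
Effective length L_e = K·L = 0.7 × 7.51 = 5.257 m
P_cr = π²EI / L_e² = π² × 13.1×10⁹ × 2.592×10^-4 / 5.257² = 1.213×10^6 N
Factor of safety n = P_cr / P = 1212.8 / 1010 = 1.20

n ≈ 1.20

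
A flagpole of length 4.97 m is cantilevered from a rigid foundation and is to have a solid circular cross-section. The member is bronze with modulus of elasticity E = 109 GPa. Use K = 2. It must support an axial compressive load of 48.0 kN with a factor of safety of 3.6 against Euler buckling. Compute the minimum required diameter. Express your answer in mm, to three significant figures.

d ≈ 134 mm

Required P_cr = n·P = 3.6 × 48.0 = 172.8 kN
L_e = K·L = 2 × 4.97 = 9.940 m
Required I = P_cr·L_e²/(π²E) = 1.728×10^5 × 9.940² / (π² × 1.09×10^11) = 1.587×10^-5 m⁴
I_req = 1.587×10^7 mm⁴
Solid circle: I = πd⁴/64  ⇒  d = (64I/π)^(1/4) = (64×1.587×10^7/π)^(1/4) = 134 mm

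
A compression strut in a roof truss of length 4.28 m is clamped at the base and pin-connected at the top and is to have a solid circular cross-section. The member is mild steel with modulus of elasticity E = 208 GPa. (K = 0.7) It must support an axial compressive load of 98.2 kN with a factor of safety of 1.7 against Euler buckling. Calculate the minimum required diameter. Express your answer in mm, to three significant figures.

Required P_cr = n·P = 1.7 × 98.2 = 166.9 kN
L_e = K·L = 0.7 × 4.28 = 2.996 m
Required I = P_cr·L_e²/(π²E) = 1.669×10^5 × 2.996² / (π² × 2.08×10^11) = 7.299×10^-7 m⁴
I_req = 7.299×10^5 mm⁴
Solid circle: I = πd⁴/64  ⇒  d = (64I/π)^(1/4) = (64×7.299×10^5/π)^(1/4) = 62.1 mm

d ≈ 62.1 mm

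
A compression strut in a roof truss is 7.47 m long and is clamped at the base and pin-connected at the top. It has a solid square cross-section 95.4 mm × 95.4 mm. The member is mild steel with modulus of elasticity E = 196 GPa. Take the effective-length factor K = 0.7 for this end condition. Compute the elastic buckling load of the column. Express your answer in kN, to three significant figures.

I = a⁴/12 = 95.4⁴/12 = 6.903×10^6 mm⁴
I = 6.903×10^6 mm⁴ = 6.903×10^-6 m⁴
Effective length L_e = K·L = 0.7 × 7.47 = 5.229 m
P_cr = π²EI / L_e² = π² × 196×10⁹ × 6.903×10^-6 / 5.229² = 4.883×10^5 N

P_cr ≈ 488 kN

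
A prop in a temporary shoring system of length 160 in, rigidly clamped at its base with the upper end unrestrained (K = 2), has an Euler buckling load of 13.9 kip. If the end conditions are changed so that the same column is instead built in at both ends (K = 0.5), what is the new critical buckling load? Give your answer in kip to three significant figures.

P_cr ∝ 1/K², so P_cr,new = P_cr,old × (K_old/K_new)² = 13.9 × (2/0.5)²
= 13.9 × 16.00 = 222 kip

P_cr ≈ 222 kip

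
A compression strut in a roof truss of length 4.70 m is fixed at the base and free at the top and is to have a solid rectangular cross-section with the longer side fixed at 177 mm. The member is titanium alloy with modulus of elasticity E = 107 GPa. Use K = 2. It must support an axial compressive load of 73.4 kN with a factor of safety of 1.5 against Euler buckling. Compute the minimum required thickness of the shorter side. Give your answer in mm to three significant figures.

Required P_cr = n·P = 1.5 × 73.4 = 110.1 kN
L_e = K·L = 2 × 4.70 = 9.400 m
Required I = P_cr·L_e²/(π²E) = 1.101×10^5 × 9.400² / (π² × 1.07×10^11) = 9.212×10^-6 m⁴
I_req = 9.212×10^6 mm⁴
Rectangle, weak axis: I_min = h·b³/12 with h = 177 mm fixed  ⇒  b = (12I/h)^(1/3) = 85.5 mm

b ≈ 85.5 mm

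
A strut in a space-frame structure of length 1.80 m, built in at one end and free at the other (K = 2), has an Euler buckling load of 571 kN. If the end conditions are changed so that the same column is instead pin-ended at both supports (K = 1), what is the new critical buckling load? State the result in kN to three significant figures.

P_cr ∝ 1/K², so P_cr,new = P_cr,old × (K_old/K_new)² = 571 × (2/1)²
= 571 × 4.000 = 2280 kN

P_cr ≈ 2280 kN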